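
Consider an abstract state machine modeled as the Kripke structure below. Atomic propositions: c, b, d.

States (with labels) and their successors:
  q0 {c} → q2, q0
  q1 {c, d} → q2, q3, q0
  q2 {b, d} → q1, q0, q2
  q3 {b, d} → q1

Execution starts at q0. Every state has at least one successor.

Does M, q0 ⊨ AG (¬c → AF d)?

States satisfying ¬c → AF d: {q0, q1, q2, q3}.
States satisfying AG (¬c → AF d): {q0, q1, q2, q3}.
Every state reachable from q0 satisfies ¬c → AF d.
q0 ∈ Sat(AG (¬c → AF d)).

Holds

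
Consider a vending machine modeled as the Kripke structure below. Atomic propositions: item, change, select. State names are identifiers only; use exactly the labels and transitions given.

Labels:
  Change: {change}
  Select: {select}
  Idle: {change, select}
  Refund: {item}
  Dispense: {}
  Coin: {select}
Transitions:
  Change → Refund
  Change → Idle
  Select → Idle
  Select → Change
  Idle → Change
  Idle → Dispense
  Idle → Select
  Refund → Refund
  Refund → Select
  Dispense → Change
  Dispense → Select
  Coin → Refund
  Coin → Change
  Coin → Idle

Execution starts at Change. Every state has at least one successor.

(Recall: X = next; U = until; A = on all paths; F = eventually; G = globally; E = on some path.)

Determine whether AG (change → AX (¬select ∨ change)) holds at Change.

No

States satisfying change → AX (¬select ∨ change): {Change, Select, Refund, Dispense, Coin}.
States satisfying AG (change → AX (¬select ∨ change)): ∅.
Idle is reachable from Change and violates change → AX (¬select ∨ change), so AG fails at Change.
Change ∉ Sat(AG (change → AX (¬select ∨ change))).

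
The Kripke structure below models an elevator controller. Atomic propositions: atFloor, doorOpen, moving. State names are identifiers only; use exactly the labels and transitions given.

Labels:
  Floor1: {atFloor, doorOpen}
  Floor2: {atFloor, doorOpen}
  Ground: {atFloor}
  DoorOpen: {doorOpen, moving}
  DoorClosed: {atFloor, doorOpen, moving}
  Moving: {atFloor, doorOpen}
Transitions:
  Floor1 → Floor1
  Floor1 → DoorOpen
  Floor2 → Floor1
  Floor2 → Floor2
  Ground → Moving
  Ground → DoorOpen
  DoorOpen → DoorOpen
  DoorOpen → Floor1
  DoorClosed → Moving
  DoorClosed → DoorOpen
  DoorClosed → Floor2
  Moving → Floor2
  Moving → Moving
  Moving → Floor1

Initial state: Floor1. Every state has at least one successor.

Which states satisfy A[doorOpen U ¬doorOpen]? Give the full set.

{Ground}

States satisfying doorOpen: {Floor1, Floor2, DoorOpen, DoorClosed, Moving}.
States satisfying ¬doorOpen: {Ground}.
States satisfying A[doorOpen U ¬doorOpen]: {Ground}.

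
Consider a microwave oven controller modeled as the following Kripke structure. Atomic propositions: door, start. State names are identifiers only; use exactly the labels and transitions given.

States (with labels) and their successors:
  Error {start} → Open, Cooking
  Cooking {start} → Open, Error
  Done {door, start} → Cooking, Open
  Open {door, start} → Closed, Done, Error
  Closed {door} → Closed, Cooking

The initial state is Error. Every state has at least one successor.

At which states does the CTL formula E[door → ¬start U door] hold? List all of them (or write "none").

States satisfying door → ¬start: {Error, Cooking, Closed}.
States satisfying door: {Done, Open, Closed}.
States satisfying E[door → ¬start U door]: {Error, Cooking, Done, Open, Closed}.

{Error, Cooking, Done, Open, Closed}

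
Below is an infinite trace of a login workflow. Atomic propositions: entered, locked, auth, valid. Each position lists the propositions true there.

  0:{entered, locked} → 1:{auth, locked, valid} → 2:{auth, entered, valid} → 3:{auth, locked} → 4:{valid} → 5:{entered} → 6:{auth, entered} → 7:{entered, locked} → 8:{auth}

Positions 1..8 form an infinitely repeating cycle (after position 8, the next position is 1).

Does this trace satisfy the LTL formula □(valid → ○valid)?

valid → ○valid must hold at every position from 0 onward. It fails at position 2, so □(valid → ○valid) is false.
Positions where valid holds: 1, 2, 4.
Check ○valid at each: 1→ok, 2→fails, 4→fails.

Does not hold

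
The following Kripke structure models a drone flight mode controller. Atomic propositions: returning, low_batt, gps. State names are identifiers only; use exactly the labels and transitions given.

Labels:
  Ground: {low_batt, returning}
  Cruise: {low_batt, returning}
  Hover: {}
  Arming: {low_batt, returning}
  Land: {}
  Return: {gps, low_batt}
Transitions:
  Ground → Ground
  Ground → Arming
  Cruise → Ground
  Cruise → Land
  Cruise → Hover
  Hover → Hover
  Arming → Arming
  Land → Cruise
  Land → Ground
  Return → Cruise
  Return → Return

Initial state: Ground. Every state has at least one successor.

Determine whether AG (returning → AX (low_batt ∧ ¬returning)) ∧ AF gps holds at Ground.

States satisfying returning → AX (low_batt ∧ ¬returning): {Hover, Land, Return}.
States satisfying AG (returning → AX (low_batt ∧ ¬returning)): {Hover}.
States satisfying gps: {Return}.
States satisfying AF gps: {Return}.
States satisfying AG (returning → AX (low_batt ∧ ¬returning)) ∧ AF gps: ∅.
Ground ∉ Sat(AG (returning → AX (low_batt ∧ ¬returning)) ∧ AF gps).

Violated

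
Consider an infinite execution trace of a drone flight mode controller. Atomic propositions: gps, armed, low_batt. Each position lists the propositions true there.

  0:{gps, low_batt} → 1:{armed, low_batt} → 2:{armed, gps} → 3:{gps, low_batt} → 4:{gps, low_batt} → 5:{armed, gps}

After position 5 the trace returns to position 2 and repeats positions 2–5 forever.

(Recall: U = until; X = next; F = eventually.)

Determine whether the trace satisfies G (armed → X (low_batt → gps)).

armed → X (low_batt → gps) holds at every position 0..5, and those are all positions ever visited, so G (armed → X (low_batt → gps)) holds.
Positions where armed holds: 1, 2, 5.
Check X (low_batt → gps) at each: 1→ok, 2→ok, 5→ok.

Holds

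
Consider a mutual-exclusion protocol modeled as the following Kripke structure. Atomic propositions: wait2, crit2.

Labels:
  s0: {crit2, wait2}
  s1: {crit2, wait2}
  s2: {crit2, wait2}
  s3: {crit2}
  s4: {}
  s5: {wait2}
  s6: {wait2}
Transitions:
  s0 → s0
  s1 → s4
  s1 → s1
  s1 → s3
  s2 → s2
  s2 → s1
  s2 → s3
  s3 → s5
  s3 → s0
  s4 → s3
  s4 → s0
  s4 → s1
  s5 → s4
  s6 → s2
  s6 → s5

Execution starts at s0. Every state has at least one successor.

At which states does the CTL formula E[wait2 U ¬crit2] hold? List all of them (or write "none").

States satisfying wait2: {s0, s1, s2, s5, s6}.
States satisfying ¬crit2: {s4, s5, s6}.
States satisfying E[wait2 U ¬crit2]: {s1, s2, s4, s5, s6}.

{s1, s2, s4, s5, s6}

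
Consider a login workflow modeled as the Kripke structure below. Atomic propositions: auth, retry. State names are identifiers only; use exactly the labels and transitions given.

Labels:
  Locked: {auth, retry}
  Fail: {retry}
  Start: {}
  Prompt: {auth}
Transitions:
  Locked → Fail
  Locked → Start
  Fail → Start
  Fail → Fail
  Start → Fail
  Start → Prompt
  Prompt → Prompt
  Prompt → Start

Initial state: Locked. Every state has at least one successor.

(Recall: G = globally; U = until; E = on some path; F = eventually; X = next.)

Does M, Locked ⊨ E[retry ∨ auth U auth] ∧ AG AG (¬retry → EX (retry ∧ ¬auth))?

No

States satisfying retry ∨ auth: {Locked, Fail, Prompt}.
States satisfying auth: {Locked, Prompt}.
States satisfying E[retry ∨ auth U auth]: {Locked, Prompt}.
States satisfying AG (¬retry → EX (retry ∧ ¬auth)): ∅.
States satisfying AG AG (¬retry → EX (retry ∧ ¬auth)): ∅.
States satisfying E[retry ∨ auth U auth] ∧ AG AG (¬retry → EX (retry ∧ ¬auth)): ∅.
Locked ∉ Sat(E[retry ∨ auth U auth] ∧ AG AG (¬retry → EX (retry ∧ ¬auth))).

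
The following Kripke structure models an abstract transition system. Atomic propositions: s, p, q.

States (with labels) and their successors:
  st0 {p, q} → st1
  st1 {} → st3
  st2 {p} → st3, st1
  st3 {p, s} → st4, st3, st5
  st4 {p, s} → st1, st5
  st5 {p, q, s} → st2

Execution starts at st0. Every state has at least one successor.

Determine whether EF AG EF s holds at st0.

Satisfied

States satisfying AG EF s: {st0, st1, st2, st3, st4, st5}.
States satisfying EF AG EF s: {st0, st1, st2, st3, st4, st5}.
Some path from st0 reaches a state where AG EF s holds.
st0 ∈ Sat(EF AG EF s).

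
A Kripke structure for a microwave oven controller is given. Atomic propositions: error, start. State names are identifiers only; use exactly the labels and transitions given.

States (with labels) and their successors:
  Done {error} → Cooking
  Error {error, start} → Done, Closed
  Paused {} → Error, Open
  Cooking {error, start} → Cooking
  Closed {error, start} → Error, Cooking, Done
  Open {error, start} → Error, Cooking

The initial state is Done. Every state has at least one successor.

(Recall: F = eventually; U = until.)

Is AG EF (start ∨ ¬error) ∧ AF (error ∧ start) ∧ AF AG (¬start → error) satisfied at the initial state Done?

States satisfying EF (start ∨ ¬error): {Done, Error, Paused, Cooking, Closed, Open}.
States satisfying AG EF (start ∨ ¬error): {Done, Error, Paused, Cooking, Closed, Open}.
States satisfying error ∧ start: {Error, Cooking, Closed, Open}.
States satisfying AF (error ∧ start): {Done, Error, Paused, Cooking, Closed, Open}.
States satisfying AG EF (start ∨ ¬error) ∧ AF (error ∧ start): {Done, Error, Paused, Cooking, Closed, Open}.
States satisfying AG (¬start → error): {Done, Error, Cooking, Closed, Open}.
States satisfying AF AG (¬start → error): {Done, Error, Paused, Cooking, Closed, Open}.
States satisfying AG EF (start ∨ ¬error) ∧ AF (error ∧ start) ∧ AF AG (¬start → error): {Done, Error, Paused, Cooking, Closed, Open}.
Done ∈ Sat(AG EF (start ∨ ¬error) ∧ AF (error ∧ start) ∧ AF AG (¬start → error)).

Yes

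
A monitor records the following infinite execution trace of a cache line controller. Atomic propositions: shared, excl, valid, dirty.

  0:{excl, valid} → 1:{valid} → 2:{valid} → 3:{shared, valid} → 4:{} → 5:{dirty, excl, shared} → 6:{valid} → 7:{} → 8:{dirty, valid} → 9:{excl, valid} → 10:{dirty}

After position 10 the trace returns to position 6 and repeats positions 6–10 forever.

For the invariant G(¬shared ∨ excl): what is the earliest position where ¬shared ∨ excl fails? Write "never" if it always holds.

3

Check ¬shared ∨ excl at each position in order: 0 ✓, 1 ✓, 2 ✓.
At position 3 the labels are {shared, valid}, so ¬shared ∨ excl is false there. This is the first violation.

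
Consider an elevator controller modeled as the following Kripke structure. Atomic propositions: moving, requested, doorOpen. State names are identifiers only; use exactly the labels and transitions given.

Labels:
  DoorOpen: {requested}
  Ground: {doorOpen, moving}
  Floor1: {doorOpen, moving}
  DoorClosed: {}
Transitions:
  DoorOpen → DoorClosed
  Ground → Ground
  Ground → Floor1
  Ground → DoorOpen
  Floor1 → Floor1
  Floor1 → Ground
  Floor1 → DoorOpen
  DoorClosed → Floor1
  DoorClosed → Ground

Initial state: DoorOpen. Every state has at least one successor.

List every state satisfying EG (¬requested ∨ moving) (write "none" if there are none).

States satisfying ¬requested ∨ moving: {Ground, Floor1, DoorClosed}.
States satisfying EG (¬requested ∨ moving): {Ground, Floor1, DoorClosed}.

{Ground, Floor1, DoorClosed}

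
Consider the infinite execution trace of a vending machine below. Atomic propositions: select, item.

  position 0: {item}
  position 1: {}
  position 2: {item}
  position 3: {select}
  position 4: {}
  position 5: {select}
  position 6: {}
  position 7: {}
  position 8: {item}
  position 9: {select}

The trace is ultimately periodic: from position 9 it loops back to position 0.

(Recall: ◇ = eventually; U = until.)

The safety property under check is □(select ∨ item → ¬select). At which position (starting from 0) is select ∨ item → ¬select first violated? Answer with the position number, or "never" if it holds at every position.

3

Check select ∨ item → ¬select at each position in order: 0 ✓, 1 ✓, 2 ✓.
At position 3 the labels are {select}, so select ∨ item → ¬select is false there. This is the first violation.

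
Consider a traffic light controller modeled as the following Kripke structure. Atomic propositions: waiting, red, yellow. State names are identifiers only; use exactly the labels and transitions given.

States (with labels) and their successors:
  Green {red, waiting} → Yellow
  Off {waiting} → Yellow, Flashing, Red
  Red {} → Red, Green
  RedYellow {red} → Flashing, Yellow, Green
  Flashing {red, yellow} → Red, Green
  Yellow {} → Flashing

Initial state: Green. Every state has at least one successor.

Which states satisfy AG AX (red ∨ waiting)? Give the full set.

none

States satisfying AX (red ∨ waiting): {Yellow}.
States satisfying AG AX (red ∨ waiting): ∅.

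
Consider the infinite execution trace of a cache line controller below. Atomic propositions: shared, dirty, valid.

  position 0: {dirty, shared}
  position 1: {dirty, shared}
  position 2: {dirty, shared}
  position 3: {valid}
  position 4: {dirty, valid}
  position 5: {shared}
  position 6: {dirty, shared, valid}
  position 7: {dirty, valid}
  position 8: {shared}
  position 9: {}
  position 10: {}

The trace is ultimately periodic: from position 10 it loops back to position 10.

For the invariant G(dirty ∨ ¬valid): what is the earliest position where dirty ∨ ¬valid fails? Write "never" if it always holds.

3

Check dirty ∨ ¬valid at each position in order: 0 ✓, 1 ✓, 2 ✓.
At position 3 the labels are {valid}, so dirty ∨ ¬valid is false there. This is the first violation.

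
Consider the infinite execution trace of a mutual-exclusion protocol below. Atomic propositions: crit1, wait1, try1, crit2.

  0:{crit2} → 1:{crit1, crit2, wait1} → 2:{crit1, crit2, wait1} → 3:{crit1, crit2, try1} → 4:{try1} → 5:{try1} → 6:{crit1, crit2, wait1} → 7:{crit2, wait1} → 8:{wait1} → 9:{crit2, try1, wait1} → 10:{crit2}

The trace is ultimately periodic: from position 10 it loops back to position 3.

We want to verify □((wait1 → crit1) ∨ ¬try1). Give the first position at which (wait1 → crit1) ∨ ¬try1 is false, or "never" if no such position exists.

Check (wait1 → crit1) ∨ ¬try1 at each position in order: 0 ✓, 1 ✓, 2 ✓, 3 ✓, 4 ✓, 5 ✓, 6 ✓, 7 ✓, 8 ✓.
At position 9 the labels are {crit2, try1, wait1}, so (wait1 → crit1) ∨ ¬try1 is false there. This is the first violation.

9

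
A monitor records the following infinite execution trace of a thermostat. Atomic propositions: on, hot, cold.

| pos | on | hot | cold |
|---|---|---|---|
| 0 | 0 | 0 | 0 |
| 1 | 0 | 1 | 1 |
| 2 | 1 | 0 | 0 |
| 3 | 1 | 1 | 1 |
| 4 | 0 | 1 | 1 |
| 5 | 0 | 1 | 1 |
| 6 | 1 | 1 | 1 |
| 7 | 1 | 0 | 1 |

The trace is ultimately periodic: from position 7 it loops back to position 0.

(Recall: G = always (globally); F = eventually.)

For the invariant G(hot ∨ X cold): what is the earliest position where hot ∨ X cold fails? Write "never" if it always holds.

Check hot ∨ X cold at each position in order: 0 ✓, 1 ✓, 2 ✓, 3 ✓, 4 ✓, 5 ✓, 6 ✓.
At position 7 the labels are {cold, on} and the next position 0 has {}, so hot ∨ X cold is false there. This is the first violation.

7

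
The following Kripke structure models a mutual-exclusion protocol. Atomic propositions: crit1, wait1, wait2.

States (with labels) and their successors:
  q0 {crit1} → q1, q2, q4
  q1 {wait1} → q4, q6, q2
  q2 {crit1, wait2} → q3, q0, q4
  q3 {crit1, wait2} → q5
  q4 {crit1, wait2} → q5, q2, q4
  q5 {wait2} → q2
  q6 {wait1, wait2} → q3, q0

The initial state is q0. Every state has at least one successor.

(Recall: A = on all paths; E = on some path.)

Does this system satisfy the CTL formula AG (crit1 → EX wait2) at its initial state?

States satisfying crit1 → EX wait2: {q0, q1, q2, q3, q4, q5, q6}.
States satisfying AG (crit1 → EX wait2): {q0, q1, q2, q3, q4, q5, q6}.
Every state reachable from q0 satisfies crit1 → EX wait2.
q0 ∈ Sat(AG (crit1 → EX wait2)).

Yes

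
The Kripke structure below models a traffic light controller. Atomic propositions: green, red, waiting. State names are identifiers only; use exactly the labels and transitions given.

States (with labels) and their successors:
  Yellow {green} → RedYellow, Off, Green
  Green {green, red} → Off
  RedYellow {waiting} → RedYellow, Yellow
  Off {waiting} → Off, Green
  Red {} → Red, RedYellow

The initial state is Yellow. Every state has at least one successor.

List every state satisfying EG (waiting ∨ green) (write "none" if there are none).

{Yellow, Green, RedYellow, Off}

States satisfying waiting ∨ green: {Yellow, Green, RedYellow, Off}.
States satisfying EG (waiting ∨ green): {Yellow, Green, RedYellow, Off}.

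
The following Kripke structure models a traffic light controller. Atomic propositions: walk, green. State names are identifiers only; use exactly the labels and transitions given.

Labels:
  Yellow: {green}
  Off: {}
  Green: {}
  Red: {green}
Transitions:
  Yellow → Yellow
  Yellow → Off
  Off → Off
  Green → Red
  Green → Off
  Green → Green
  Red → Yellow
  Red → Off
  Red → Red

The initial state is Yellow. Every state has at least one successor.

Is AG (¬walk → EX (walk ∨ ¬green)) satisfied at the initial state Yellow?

Yes

States satisfying ¬walk → EX (walk ∨ ¬green): {Yellow, Off, Green, Red}.
States satisfying AG (¬walk → EX (walk ∨ ¬green)): {Yellow, Off, Green, Red}.
Every state reachable from Yellow satisfies ¬walk → EX (walk ∨ ¬green).
Yellow ∈ Sat(AG (¬walk → EX (walk ∨ ¬green))).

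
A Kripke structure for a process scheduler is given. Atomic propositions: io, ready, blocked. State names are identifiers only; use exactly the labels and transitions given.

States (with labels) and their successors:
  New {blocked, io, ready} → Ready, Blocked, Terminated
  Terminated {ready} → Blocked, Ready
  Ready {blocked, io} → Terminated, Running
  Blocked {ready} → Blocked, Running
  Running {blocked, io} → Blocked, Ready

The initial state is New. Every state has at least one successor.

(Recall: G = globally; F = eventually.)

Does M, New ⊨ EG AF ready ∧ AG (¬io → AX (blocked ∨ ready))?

Yes

States satisfying AF ready: {New, Terminated, Blocked}.
States satisfying EG AF ready: {New, Terminated, Blocked}.
States satisfying ¬io → AX (blocked ∨ ready): {New, Terminated, Ready, Blocked, Running}.
States satisfying AG (¬io → AX (blocked ∨ ready)): {New, Terminated, Ready, Blocked, Running}.
States satisfying EG AF ready ∧ AG (¬io → AX (blocked ∨ ready)): {New, Terminated, Blocked}.
New ∈ Sat(EG AF ready ∧ AG (¬io → AX (blocked ∨ ready))).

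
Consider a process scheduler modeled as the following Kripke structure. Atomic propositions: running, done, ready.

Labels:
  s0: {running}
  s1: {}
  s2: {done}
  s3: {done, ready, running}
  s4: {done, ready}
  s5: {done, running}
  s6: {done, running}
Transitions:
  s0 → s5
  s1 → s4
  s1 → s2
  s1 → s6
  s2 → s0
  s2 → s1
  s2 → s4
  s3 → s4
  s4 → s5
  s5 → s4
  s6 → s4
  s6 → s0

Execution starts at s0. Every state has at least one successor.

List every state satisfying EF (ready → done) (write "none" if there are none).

States satisfying ready → done: {s0, s1, s2, s3, s4, s5, s6}.
States satisfying EF (ready → done): {s0, s1, s2, s3, s4, s5, s6}.

{s0, s1, s2, s3, s4, s5, s6}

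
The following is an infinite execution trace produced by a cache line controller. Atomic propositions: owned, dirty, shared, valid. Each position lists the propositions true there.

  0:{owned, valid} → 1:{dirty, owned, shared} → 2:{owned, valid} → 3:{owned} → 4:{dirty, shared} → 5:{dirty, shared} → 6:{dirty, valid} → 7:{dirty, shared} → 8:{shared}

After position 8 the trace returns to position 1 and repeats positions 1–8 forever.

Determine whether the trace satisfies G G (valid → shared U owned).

G (valid → shared U owned) must hold at every position from 0 onward. It fails at position 0, so G G (valid → shared U owned) is false.

Does not hold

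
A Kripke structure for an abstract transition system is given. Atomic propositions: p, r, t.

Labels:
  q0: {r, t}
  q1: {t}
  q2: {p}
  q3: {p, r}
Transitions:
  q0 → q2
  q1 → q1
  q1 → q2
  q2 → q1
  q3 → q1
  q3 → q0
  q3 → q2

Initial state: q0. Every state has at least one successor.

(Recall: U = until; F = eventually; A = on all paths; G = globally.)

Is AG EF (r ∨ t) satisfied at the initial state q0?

States satisfying EF (r ∨ t): {q0, q1, q2, q3}.
States satisfying AG EF (r ∨ t): {q0, q1, q2, q3}.
Every state reachable from q0 satisfies EF (r ∨ t).
q0 ∈ Sat(AG EF (r ∨ t)).

Satisfied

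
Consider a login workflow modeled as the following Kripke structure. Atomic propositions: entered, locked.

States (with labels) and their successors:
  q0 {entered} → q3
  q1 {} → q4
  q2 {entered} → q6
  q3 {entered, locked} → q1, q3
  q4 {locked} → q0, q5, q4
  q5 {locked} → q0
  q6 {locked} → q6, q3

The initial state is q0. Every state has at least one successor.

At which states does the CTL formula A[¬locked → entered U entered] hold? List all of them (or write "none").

{q0, q2, q3, q5}

States satisfying ¬locked → entered: {q0, q2, q3, q4, q5, q6}.
States satisfying entered: {q0, q2, q3}.
States satisfying A[¬locked → entered U entered]: {q0, q2, q3, q5}.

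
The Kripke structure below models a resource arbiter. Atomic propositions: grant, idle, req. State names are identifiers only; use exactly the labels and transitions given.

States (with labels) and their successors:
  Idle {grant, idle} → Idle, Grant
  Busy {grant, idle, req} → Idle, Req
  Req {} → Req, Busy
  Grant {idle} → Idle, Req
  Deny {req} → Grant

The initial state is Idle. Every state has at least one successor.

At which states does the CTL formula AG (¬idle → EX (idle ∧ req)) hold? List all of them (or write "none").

States satisfying ¬idle → EX (idle ∧ req): {Idle, Busy, Req, Grant}.
States satisfying AG (¬idle → EX (idle ∧ req)): {Idle, Busy, Req, Grant}.

{Idle, Busy, Req, Grant}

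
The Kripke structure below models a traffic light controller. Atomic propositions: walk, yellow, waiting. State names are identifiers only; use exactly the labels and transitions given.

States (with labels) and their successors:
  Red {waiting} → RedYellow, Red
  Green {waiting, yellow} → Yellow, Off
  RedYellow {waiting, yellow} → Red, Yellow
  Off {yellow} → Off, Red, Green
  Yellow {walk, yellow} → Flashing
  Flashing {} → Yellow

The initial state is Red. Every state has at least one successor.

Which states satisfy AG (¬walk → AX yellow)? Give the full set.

{Yellow, Flashing}

States satisfying ¬walk → AX yellow: {Green, Yellow, Flashing}.
States satisfying AG (¬walk → AX yellow): {Yellow, Flashing}.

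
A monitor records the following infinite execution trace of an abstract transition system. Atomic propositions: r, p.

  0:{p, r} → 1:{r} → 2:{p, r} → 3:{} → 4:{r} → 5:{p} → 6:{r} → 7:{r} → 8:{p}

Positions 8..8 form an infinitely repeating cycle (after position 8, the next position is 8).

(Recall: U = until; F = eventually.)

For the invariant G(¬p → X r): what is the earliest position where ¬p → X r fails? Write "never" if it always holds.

4

Check ¬p → X r at each position in order: 0 ✓, 1 ✓, 2 ✓, 3 ✓.
At position 4 the labels are {r} and the next position 5 has {p}, so ¬p → X r is false there. This is the first violation.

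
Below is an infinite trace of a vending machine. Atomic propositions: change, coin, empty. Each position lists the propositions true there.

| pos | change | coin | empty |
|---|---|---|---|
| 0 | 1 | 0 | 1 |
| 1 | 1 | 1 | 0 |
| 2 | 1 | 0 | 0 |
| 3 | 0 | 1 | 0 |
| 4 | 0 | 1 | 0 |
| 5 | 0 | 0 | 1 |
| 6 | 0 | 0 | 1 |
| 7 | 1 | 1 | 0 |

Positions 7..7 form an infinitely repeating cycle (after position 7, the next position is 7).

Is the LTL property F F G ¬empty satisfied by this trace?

Satisfied

F G ¬empty holds at position 0, which is reachable from 0, so F F G ¬empty holds.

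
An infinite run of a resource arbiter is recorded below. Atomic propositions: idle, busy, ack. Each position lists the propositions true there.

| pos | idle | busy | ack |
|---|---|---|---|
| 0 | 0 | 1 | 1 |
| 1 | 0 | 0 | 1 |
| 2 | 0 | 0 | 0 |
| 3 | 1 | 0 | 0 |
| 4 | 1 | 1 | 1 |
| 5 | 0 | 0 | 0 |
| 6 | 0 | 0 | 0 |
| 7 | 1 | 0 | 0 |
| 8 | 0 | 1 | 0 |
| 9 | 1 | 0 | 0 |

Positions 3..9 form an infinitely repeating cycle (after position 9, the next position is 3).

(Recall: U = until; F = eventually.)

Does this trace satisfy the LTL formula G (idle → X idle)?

idle → X idle must hold at every position from 0 onward. It fails at position 4, so G (idle → X idle) is false.
Positions where idle holds: 3, 4, 7, 9.
Check X idle at each: 3→ok, 4→fails, 7→fails, 9→ok.

Violated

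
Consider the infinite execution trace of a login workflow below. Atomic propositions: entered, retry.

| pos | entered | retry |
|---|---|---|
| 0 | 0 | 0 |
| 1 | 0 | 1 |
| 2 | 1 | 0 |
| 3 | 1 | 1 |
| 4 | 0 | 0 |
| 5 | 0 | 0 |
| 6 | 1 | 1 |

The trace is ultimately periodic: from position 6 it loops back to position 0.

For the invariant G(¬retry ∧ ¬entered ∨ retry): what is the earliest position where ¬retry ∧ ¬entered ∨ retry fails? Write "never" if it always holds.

Check ¬retry ∧ ¬entered ∨ retry at each position in order: 0 ✓, 1 ✓.
At position 2 the labels are {entered}, so ¬retry ∧ ¬entered ∨ retry is false there. This is the first violation.

2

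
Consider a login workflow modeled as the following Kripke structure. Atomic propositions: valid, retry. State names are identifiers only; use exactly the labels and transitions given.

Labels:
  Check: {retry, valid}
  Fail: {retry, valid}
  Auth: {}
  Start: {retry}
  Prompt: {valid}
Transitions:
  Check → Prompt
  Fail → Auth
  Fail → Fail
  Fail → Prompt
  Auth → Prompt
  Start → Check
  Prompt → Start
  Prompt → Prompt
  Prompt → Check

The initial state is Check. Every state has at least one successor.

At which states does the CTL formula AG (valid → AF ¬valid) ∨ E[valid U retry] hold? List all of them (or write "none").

{Check, Fail, Start, Prompt}

States satisfying valid → AF ¬valid: {Auth, Start}.
States satisfying AG (valid → AF ¬valid): ∅.
States satisfying valid: {Check, Fail, Prompt}.
States satisfying retry: {Check, Fail, Start}.
States satisfying E[valid U retry]: {Check, Fail, Start, Prompt}.
States satisfying AG (valid → AF ¬valid) ∨ E[valid U retry]: {Check, Fail, Start, Prompt}.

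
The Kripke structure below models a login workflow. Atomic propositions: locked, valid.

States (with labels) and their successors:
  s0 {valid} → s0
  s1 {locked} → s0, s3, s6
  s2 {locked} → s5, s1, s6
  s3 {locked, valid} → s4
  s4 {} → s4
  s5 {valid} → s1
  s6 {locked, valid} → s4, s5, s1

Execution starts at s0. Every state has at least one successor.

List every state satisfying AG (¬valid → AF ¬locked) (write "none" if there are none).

States satisfying ¬valid → AF ¬locked: {s0, s3, s4, s5, s6}.
States satisfying AG (¬valid → AF ¬locked): {s0, s3, s4}.

{s0, s3, s4}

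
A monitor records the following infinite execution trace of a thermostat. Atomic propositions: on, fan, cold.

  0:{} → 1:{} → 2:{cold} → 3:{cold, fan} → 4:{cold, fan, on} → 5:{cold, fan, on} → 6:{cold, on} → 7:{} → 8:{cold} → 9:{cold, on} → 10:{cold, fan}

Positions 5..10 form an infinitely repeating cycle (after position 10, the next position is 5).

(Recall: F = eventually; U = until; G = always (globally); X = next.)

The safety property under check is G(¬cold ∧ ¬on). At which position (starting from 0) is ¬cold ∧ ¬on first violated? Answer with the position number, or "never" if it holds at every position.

Check ¬cold ∧ ¬on at each position in order: 0 ✓, 1 ✓.
At position 2 the labels are {cold}, so ¬cold ∧ ¬on is false there. This is the first violation.

2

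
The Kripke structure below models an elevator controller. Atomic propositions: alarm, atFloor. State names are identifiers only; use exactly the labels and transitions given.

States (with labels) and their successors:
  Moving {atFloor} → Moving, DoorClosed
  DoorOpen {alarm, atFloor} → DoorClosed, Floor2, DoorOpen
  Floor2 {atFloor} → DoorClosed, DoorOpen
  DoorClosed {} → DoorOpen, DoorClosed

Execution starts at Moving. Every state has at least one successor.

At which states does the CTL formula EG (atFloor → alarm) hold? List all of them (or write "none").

States satisfying atFloor → alarm: {DoorOpen, DoorClosed}.
States satisfying EG (atFloor → alarm): {DoorOpen, DoorClosed}.

{DoorOpen, DoorClosed}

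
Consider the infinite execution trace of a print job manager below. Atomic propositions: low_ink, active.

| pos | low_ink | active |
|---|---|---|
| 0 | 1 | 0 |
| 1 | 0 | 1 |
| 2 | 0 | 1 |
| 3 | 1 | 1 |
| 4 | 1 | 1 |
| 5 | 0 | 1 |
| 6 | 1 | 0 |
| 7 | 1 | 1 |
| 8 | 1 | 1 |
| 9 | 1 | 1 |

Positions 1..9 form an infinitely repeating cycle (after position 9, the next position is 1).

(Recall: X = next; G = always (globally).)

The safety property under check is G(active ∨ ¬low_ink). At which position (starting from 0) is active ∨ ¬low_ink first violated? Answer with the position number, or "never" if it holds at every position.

At position 0 the labels are {low_ink}, so active ∨ ¬low_ink is false there. This is the first violation.

0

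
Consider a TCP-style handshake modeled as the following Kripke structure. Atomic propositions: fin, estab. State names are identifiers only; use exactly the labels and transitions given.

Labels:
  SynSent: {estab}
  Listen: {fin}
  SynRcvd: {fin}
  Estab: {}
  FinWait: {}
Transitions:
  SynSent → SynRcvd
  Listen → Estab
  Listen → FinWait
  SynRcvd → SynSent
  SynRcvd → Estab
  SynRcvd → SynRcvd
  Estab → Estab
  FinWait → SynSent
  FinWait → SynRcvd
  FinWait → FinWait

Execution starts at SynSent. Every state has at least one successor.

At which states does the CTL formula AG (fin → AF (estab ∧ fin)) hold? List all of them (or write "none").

States satisfying fin → AF (estab ∧ fin): {SynSent, Estab, FinWait}.
States satisfying AG (fin → AF (estab ∧ fin)): {Estab}.

{Estab}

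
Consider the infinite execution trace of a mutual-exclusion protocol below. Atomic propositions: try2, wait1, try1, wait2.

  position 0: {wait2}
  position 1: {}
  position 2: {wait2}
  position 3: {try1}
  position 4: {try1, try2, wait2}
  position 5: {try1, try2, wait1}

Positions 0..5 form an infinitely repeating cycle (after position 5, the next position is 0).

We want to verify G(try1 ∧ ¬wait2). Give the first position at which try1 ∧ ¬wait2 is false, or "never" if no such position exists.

At position 0 the labels are {wait2}, so try1 ∧ ¬wait2 is false there. This is the first violation.

0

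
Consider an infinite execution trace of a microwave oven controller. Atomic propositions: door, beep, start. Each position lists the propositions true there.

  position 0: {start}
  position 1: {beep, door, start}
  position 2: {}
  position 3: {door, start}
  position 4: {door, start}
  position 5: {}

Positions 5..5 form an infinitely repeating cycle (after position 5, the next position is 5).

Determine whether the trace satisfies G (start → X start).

No

start → X start must hold at every position from 0 onward. It fails at position 1, so G (start → X start) is false.
Positions where start holds: 0, 1, 3, 4.
Check X start at each: 0→ok, 1→fails, 3→ok, 4→fails.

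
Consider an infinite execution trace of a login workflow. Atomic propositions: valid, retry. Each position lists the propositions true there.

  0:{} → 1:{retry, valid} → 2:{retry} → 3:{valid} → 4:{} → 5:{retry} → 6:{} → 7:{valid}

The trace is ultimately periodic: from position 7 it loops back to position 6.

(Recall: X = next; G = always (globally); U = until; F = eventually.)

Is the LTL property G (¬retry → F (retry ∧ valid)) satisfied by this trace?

Violated

¬retry → F (retry ∧ valid) must hold at every position from 0 onward. It fails at position 3, so G (¬retry → F (retry ∧ valid)) is false.
Positions where ¬retry holds: 0, 3, 4, 6, 7.
Check F (retry ∧ valid) at each: 0→ok, 3→fails, 4→fails, 6→fails, 7→fails.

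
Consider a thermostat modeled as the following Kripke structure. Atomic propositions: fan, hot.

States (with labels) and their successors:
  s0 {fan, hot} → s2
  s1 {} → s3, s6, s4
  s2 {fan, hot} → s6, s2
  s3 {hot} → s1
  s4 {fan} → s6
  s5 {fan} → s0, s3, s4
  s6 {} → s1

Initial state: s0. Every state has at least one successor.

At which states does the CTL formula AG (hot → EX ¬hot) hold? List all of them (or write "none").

States satisfying hot → EX ¬hot: {s1, s2, s3, s4, s5, s6}.
States satisfying AG (hot → EX ¬hot): {s1, s2, s3, s4, s6}.

{s1, s2, s3, s4, s6}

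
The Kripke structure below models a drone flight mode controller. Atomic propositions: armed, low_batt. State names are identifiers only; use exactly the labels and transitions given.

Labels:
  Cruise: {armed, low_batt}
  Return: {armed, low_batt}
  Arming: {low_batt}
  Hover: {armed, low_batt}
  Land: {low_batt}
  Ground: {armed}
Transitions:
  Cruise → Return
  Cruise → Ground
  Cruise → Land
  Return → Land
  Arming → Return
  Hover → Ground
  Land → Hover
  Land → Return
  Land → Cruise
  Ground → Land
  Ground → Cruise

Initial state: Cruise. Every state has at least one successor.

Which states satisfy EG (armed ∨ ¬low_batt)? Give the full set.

{Cruise, Hover, Ground}

States satisfying armed ∨ ¬low_batt: {Cruise, Return, Hover, Ground}.
States satisfying EG (armed ∨ ¬low_batt): {Cruise, Hover, Ground}.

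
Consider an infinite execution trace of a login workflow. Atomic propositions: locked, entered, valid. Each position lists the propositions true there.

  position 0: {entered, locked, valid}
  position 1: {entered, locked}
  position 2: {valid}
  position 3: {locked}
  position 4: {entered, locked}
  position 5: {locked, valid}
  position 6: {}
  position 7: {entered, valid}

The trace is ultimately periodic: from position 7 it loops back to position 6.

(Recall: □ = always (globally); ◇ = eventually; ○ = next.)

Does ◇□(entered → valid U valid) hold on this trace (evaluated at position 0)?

□(entered → valid U valid) holds at position 5, which is reachable from 0, so ◇□(entered → valid U valid) holds.

Yes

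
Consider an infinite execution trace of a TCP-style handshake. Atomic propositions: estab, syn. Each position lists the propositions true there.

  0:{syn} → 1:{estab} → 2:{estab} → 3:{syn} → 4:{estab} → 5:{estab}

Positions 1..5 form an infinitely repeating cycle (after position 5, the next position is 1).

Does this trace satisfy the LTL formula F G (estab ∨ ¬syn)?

G (estab ∨ ¬syn) is false at every position 0..5, so it never becomes true and F G (estab ∨ ¬syn) fails.

Does not hold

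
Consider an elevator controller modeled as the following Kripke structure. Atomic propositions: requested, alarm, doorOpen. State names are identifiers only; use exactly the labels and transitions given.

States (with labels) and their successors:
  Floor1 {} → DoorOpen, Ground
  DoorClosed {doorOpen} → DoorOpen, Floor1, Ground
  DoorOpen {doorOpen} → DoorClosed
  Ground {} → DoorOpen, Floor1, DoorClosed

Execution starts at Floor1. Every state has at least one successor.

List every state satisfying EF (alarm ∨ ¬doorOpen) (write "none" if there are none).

{Floor1, DoorClosed, DoorOpen, Ground}

States satisfying alarm ∨ ¬doorOpen: {Floor1, Ground}.
States satisfying EF (alarm ∨ ¬doorOpen): {Floor1, DoorClosed, DoorOpen, Ground}.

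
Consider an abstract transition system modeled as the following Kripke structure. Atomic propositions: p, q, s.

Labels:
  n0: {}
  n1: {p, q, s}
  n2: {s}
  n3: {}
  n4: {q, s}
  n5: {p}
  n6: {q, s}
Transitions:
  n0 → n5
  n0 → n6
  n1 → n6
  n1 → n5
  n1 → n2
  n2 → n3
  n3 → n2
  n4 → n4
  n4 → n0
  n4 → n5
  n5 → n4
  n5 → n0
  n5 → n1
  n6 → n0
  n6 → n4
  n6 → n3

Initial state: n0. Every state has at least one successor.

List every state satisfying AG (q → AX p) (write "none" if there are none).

States satisfying q → AX p: {n0, n2, n3, n5}.
States satisfying AG (q → AX p): {n2, n3}.

{n2, n3}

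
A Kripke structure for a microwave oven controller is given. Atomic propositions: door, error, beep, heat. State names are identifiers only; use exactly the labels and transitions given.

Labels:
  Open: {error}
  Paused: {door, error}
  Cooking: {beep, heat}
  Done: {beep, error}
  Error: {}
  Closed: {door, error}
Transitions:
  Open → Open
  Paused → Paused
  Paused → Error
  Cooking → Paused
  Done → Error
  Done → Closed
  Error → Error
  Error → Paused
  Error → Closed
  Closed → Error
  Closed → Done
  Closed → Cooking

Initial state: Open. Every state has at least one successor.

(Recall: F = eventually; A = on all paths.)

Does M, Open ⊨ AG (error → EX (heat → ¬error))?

Satisfied

States satisfying error → EX (heat → ¬error): {Open, Paused, Cooking, Done, Error, Closed}.
States satisfying AG (error → EX (heat → ¬error)): {Open, Paused, Cooking, Done, Error, Closed}.
Every state reachable from Open satisfies error → EX (heat → ¬error).
Open ∈ Sat(AG (error → EX (heat → ¬error))).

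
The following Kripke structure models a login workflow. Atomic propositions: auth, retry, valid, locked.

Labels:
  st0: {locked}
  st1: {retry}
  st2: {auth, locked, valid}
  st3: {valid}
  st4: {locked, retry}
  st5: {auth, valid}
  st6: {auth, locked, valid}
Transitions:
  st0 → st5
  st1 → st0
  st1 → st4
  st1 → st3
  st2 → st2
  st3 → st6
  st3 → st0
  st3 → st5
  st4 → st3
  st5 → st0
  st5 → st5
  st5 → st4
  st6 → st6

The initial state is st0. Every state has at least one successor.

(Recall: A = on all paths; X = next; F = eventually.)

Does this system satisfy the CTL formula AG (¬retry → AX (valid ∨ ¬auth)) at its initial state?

Satisfied

States satisfying ¬retry → AX (valid ∨ ¬auth): {st0, st1, st2, st3, st4, st5, st6}.
States satisfying AG (¬retry → AX (valid ∨ ¬auth)): {st0, st1, st2, st3, st4, st5, st6}.
Every state reachable from st0 satisfies ¬retry → AX (valid ∨ ¬auth).
st0 ∈ Sat(AG (¬retry → AX (valid ∨ ¬auth))).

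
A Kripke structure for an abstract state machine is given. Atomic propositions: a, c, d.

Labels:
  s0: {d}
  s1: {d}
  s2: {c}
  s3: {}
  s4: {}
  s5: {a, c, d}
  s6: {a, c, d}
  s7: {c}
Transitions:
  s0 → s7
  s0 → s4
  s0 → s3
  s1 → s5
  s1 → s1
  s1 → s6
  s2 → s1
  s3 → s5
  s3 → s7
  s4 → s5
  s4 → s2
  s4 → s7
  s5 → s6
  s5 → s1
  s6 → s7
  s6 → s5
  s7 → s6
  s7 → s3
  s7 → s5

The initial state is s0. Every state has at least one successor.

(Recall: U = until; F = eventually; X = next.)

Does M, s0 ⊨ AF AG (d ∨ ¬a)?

Yes

States satisfying AG (d ∨ ¬a): {s0, s1, s2, s3, s4, s5, s6, s7}.
States satisfying AF AG (d ∨ ¬a): {s0, s1, s2, s3, s4, s5, s6, s7}.
s0 ∈ Sat(AF AG (d ∨ ¬a)).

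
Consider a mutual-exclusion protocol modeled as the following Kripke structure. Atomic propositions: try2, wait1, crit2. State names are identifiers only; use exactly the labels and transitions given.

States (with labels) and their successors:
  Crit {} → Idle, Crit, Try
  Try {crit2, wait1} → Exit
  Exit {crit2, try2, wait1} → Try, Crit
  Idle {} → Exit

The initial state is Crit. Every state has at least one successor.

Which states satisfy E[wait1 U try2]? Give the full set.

States satisfying wait1: {Try, Exit}.
States satisfying try2: {Exit}.
States satisfying E[wait1 U try2]: {Try, Exit}.

{Try, Exit}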